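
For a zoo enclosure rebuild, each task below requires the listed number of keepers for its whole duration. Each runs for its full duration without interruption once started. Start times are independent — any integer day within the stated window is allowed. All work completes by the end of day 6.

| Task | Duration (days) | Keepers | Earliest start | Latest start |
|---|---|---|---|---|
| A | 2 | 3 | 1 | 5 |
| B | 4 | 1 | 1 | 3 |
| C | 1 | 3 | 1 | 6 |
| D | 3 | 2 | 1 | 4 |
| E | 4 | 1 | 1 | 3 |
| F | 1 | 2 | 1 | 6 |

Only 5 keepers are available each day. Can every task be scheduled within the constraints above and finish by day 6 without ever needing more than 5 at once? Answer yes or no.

yes

Schedule A@1, B@1, C@3, D@4, E@1, F@5: d1:5  d2:5  d3:5  d4:4  d5:4  d6:2 — peak 5 ≤ 5.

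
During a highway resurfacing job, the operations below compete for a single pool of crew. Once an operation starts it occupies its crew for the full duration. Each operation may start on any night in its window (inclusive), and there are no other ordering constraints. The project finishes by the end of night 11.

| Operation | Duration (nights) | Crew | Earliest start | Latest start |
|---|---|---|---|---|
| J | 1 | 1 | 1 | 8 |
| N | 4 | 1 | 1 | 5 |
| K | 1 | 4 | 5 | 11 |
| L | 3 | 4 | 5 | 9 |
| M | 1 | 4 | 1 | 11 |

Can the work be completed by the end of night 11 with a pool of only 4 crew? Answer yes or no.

Schedule J@1, N@1, K@5, L@6, M@9: n1:2  n2:1  n3:1  n4:1  n5:4  n6:4  n7:4  n8:4  n9:4  n10:0  n11:0 — peak 4 ≤ 4.

yes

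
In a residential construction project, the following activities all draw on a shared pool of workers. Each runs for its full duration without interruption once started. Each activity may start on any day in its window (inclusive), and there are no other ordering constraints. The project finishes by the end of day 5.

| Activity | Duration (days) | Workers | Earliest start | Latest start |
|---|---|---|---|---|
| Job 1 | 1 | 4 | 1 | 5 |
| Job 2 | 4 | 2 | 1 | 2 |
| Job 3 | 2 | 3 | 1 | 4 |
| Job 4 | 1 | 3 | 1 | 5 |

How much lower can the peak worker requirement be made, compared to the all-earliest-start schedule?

Early-start peak: d1:12  d2:5  d3:2  d4:2  d5:0 ⇒ 12.
Leveled (Job 1@1, Job 2@2, Job 3@2, Job 4@4): d1:4  d2:5  d3:5  d4:5  d5:2 ⇒ 5.
Reduction 12 − 5 = 7.

7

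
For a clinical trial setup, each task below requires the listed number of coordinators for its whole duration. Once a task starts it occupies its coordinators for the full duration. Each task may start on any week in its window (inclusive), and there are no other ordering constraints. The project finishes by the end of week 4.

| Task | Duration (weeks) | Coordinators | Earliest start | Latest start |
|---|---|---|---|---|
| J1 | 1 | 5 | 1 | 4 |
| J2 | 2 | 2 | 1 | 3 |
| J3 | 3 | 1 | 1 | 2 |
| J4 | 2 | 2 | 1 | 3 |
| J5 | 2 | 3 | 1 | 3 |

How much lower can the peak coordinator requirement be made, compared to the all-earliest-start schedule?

Early-start peak: w1:13  w2:8  w3:1  w4:0 ⇒ 13.
Leveled (J1@1, J2@1, J3@2, J4@2, J5@3): w1:7  w2:5  w3:6  w4:4 ⇒ 7.
Reduction 13 − 7 = 6.

6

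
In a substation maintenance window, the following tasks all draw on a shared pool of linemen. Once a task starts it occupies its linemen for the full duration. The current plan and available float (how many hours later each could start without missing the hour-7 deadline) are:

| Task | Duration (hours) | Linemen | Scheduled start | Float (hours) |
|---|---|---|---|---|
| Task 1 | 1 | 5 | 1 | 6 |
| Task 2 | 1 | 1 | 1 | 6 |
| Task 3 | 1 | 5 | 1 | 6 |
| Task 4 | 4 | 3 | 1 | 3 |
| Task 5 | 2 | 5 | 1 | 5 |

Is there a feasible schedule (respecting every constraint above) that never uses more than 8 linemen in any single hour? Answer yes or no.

yes

Schedule Task 1@1, Task 2@1, Task 3@2, Task 4@2, Task 5@3: h1:6  h2:8  h3:8  h4:8  h5:3  h6:0  h7:0 — peak 8 ≤ 8.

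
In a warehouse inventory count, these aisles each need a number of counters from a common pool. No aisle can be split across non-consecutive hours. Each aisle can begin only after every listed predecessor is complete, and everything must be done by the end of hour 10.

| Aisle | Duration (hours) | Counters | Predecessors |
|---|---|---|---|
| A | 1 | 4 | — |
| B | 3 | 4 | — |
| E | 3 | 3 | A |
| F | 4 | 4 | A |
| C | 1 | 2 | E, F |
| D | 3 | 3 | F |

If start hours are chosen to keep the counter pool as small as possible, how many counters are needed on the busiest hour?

7

Early-start (A@1, B@1, E@2, F@2, C@6, D@6) gives peak 11: h1:8  h2:11  h3:11  h4:7  h5:4  h6:5  h7:3  h8:3  h9:0  h10:0.
Shift B→6, D→7.
Schedule A@1, B@6, E@2, F@2, C@6, D@7: h1:4  h2:7  h3:7  h4:7  h5:4  h6:6  h7:7  h8:7  h9:3  h10:0 — peak 7.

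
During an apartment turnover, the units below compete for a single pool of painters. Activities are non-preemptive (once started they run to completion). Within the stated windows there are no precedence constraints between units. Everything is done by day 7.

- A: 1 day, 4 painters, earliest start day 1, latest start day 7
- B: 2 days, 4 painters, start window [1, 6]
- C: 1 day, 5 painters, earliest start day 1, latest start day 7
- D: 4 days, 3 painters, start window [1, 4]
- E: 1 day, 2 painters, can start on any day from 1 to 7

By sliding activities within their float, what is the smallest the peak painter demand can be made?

7

Early-start (A@1, B@1, C@1, D@1, E@1) gives peak 18: d1:18  d2:7  d3:3  d4:3  d5:0  d6:0  d7:0.
Shift B→2, C→5, E→4.
Schedule A@1, B@2, C@5, D@1, E@4: d1:7  d2:7  d3:7  d4:5  d5:5  d6:0  d7:0 — peak 7.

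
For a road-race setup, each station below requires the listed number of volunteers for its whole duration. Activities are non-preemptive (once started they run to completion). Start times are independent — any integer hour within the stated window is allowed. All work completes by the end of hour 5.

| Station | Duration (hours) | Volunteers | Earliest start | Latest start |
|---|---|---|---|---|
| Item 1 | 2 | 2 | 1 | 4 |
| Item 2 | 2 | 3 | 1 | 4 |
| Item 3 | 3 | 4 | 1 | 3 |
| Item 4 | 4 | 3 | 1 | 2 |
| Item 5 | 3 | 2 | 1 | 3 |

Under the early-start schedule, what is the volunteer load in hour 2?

At early start, hour 2 has: Item 1, Item 2, Item 3, Item 4, Item 5.
Demand: 2 + 3 + 4 + 3 + 2 = 14.

14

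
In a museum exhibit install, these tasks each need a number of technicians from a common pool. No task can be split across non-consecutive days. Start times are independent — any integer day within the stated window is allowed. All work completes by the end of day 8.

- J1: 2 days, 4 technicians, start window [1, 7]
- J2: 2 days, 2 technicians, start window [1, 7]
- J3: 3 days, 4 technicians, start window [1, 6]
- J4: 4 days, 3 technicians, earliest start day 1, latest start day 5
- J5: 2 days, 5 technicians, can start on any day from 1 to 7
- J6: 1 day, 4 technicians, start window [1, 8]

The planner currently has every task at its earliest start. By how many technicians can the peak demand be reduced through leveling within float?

15

Early-start peak: d1:22  d2:18  d3:7  d4:3  d5:0  d6:0  d7:0  d8:0 ⇒ 22.
Leveled (J1@1, J2@1, J3@3, J4@3, J5@7, J6@6): d1:6  d2:6  d3:7  d4:7  d5:7  d6:7  d7:5  d8:5 ⇒ 7.
Reduction 22 − 7 = 15.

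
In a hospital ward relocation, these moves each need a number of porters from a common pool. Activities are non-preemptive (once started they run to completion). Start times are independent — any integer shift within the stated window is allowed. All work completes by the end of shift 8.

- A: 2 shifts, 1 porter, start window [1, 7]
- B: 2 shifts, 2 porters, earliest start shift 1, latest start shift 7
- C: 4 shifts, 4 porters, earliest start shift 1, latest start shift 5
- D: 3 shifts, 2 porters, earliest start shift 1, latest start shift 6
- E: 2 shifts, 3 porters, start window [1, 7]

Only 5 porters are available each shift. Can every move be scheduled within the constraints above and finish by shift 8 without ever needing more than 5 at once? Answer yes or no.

yes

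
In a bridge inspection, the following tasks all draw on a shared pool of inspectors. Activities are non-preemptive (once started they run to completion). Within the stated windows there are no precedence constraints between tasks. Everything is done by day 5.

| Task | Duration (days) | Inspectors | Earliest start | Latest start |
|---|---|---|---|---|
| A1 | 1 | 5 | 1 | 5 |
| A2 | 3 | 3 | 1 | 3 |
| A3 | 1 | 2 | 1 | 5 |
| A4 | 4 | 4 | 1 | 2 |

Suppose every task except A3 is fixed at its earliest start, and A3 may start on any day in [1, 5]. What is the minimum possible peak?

12

A3@1: d1:14  d2:7  d3:7  d4:4  d5:0 → peak 14
A3@2: d1:12  d2:9  d3:7  d4:4  d5:0 → peak 12
A3@3: d1:12  d2:7  d3:9  d4:4  d5:0 → peak 12
A3@4: d1:12  d2:7  d3:7  d4:6  d5:0 → peak 12
A3@5: d1:12  d2:7  d3:7  d4:4  d5:2 → peak 12
Best is A3@2, peak 12.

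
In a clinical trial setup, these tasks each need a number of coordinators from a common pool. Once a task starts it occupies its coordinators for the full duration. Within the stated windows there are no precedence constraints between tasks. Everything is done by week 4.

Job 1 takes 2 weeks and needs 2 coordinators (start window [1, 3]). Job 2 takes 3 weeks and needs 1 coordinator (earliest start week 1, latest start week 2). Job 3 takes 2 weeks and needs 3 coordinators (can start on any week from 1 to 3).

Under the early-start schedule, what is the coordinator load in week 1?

6

At early start, week 1 has: Job 1, Job 2, Job 3.
Demand: 2 + 1 + 3 = 6.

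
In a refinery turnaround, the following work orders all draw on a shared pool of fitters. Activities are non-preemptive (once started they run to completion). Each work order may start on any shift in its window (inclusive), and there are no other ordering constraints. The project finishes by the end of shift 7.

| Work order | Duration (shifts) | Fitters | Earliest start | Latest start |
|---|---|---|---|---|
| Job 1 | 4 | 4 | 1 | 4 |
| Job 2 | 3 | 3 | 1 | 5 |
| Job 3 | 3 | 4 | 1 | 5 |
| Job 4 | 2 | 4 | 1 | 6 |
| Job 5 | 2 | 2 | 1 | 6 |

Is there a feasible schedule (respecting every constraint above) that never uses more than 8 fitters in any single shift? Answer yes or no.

yes

Schedule Job 1@1, Job 2@1, Job 3@5, Job 4@4, Job 5@6: s1:7  s2:7  s3:7  s4:8  s5:8  s6:6  s7:6 — peak 8 ≤ 8.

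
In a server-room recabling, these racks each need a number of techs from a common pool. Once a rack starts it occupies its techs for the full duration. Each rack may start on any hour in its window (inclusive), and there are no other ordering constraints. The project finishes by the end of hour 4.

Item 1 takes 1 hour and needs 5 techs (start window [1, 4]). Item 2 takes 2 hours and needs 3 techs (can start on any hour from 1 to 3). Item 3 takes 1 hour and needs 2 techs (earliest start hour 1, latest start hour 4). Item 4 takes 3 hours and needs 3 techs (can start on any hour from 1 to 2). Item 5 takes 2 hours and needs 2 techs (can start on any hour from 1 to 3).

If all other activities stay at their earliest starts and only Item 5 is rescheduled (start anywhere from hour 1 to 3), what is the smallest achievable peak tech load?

Item 5@1: h1:15  h2:8  h3:3  h4:0 → peak 15
Item 5@2: h1:13  h2:8  h3:5  h4:0 → peak 13
Item 5@3: h1:13  h2:6  h3:5  h4:2 → peak 13
Best is Item 5@2, peak 13.

13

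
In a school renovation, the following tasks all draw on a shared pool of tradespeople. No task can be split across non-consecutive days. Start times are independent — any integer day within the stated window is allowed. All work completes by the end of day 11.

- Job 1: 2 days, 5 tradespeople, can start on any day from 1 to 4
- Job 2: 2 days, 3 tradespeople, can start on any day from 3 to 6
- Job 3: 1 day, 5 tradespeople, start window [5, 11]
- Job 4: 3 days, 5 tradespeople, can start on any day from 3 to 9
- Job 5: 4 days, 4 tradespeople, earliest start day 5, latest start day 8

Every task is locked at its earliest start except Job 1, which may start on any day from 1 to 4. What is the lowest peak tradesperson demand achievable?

Job 1@1: d1:5  d2:5  d3:8  d4:8  d5:14  d6:4  d7:4  d8:4  d9:0  d10:0  d11:0 → peak 14
Job 1@2: d1:0  d2:5  d3:13  d4:8  d5:14  d6:4  d7:4  d8:4  d9:0  d10:0  d11:0 → peak 14
Job 1@3: d1:0  d2:0  d3:13  d4:13  d5:14  d6:4  d7:4  d8:4  d9:0  d10:0  d11:0 → peak 14
Job 1@4: d1:0  d2:0  d3:8  d4:13  d5:19  d6:4  d7:4  d8:4  d9:0  d10:0  d11:0 → peak 19
Best is Job 1@1, peak 14.

14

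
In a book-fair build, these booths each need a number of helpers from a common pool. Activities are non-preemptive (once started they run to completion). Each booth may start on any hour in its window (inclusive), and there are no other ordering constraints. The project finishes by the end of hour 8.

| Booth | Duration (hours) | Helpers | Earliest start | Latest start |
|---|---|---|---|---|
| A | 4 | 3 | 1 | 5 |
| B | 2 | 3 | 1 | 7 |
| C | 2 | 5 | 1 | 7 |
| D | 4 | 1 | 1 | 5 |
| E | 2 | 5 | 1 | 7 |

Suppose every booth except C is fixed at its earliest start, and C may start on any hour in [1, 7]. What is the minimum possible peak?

C@1: h1:17  h2:17  h3:4  h4:4  h5:0  h6:0  h7:0  h8:0 → peak 17
C@2: h1:12  h2:17  h3:9  h4:4  h5:0  h6:0  h7:0  h8:0 → peak 17
C@3: h1:12  h2:12  h3:9  h4:9  h5:0  h6:0  h7:0  h8:0 → peak 12
C@4: h1:12  h2:12  h3:4  h4:9  h5:5  h6:0  h7:0  h8:0 → peak 12
C@5: h1:12  h2:12  h3:4  h4:4  h5:5  h6:5  h7:0  h8:0 → peak 12
C@6: h1:12  h2:12  h3:4  h4:4  h5:0  h6:5  h7:5  h8:0 → peak 12
C@7: h1:12  h2:12  h3:4  h4:4  h5:0  h6:0  h7:5  h8:5 → peak 12
Best is C@3, peak 12.

12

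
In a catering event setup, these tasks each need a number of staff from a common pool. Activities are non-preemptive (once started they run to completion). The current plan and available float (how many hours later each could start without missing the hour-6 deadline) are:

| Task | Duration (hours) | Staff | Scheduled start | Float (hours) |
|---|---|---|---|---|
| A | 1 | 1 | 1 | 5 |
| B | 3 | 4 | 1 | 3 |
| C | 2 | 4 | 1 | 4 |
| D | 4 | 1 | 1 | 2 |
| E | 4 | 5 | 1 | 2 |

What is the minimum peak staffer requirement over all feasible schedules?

10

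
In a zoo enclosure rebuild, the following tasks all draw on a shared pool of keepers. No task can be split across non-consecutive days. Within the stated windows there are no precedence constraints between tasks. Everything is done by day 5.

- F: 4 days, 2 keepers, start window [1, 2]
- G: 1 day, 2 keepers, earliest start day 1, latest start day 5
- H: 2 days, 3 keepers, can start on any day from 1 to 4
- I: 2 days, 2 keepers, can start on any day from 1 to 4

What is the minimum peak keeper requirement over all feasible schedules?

5

Early-start (F@1, G@1, H@1, I@1) gives peak 9: d1:9  d2:7  d3:2  d4:2  d5:0.
Shift H→2, I→4.
Schedule F@1, G@1, H@2, I@4: d1:4  d2:5  d3:5  d4:4  d5:2 — peak 5.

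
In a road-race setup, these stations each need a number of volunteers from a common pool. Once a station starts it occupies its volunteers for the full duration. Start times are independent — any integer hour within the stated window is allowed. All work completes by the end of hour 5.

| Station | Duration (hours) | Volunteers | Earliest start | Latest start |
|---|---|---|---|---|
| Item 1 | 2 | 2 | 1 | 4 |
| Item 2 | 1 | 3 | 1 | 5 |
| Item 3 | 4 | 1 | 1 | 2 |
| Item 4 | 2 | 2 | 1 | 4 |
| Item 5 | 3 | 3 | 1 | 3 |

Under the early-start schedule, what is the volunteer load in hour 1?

At early start, hour 1 has: Item 1, Item 2, Item 3, Item 4, Item 5.
Demand: 2 + 3 + 1 + 2 + 3 = 11.

11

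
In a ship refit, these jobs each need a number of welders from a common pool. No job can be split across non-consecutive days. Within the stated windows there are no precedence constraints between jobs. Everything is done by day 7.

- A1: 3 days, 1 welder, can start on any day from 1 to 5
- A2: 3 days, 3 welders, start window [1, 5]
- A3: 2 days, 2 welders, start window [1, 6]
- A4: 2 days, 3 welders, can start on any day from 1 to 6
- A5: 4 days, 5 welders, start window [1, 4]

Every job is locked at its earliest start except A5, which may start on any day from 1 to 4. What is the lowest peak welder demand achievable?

9

A5@1: d1:14  d2:14  d3:9  d4:5  d5:0  d6:0  d7:0 → peak 14
A5@2: d1:9  d2:14  d3:9  d4:5  d5:5  d6:0  d7:0 → peak 14
A5@3: d1:9  d2:9  d3:9  d4:5  d5:5  d6:5  d7:0 → peak 9
A5@4: d1:9  d2:9  d3:4  d4:5  d5:5  d6:5  d7:5 → peak 9
Best is A5@3, peak 9.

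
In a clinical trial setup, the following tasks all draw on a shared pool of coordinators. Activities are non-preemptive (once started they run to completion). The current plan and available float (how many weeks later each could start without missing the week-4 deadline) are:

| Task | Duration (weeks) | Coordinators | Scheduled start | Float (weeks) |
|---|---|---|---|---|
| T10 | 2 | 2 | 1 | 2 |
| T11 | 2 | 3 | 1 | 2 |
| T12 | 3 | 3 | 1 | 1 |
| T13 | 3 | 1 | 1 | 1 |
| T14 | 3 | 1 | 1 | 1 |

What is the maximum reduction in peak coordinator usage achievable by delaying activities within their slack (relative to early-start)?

2

Early-start peak: w1:10  w2:10  w3:5  w4:0 ⇒ 10.
Leveled (T10@1, T11@3, T12@1, T13@1, T14@1): w1:7  w2:7  w3:8  w4:3 ⇒ 8.
Reduction 10 − 8 = 2.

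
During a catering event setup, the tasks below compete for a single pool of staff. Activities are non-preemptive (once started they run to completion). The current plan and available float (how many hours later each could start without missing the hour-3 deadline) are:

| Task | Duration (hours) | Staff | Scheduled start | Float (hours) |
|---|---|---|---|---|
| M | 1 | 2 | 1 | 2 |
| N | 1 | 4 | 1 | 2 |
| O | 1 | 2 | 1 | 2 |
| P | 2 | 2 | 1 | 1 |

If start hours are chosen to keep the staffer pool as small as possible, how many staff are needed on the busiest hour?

4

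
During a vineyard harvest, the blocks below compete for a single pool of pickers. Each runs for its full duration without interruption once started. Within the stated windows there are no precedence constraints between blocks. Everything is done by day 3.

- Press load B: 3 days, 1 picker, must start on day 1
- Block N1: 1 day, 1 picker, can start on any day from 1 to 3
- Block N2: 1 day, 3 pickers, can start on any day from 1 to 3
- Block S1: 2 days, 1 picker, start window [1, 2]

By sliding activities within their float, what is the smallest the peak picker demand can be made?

4

Early-start (Press load B@1, Block N1@1, Block N2@1, Block S1@1) gives peak 6: d1:6  d2:2  d3:1.
Shift Block N2→3.
Schedule Press load B@1, Block N1@1, Block N2@3, Block S1@1: d1:3  d2:2  d3:4 — peak 4.
No arrangement of the 18 feasible schedules does better.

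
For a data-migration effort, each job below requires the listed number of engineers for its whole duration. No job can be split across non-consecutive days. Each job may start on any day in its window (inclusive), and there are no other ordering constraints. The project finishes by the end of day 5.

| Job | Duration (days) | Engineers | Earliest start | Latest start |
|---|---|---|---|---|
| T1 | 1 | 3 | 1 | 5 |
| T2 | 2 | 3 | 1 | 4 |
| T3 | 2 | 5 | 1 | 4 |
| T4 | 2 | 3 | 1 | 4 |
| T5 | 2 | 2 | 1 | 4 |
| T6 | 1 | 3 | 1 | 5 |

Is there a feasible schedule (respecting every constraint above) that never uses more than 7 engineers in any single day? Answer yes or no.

Schedule T1@1, T2@1, T3@4, T4@2, T5@4, T6@3: d1:6  d2:6  d3:6  d4:7  d5:7 — peak 7 ≤ 7.

yes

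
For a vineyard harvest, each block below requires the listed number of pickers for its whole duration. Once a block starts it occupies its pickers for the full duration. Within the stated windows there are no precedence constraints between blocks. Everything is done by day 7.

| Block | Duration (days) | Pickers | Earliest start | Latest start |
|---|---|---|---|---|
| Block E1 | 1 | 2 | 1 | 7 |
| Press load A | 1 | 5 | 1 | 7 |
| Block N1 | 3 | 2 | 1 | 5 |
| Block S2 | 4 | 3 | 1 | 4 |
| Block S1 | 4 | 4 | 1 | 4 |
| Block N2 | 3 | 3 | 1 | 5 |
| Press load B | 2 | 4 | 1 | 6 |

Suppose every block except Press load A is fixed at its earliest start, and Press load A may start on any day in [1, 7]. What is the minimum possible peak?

Press load A@1: d1:23  d2:16  d3:12  d4:7  d5:0  d6:0  d7:0 → peak 23
Press load A@2: d1:18  d2:21  d3:12  d4:7  d5:0  d6:0  d7:0 → peak 21
Press load A@3: d1:18  d2:16  d3:17  d4:7  d5:0  d6:0  d7:0 → peak 18
Press load A@4: d1:18  d2:16  d3:12  d4:12  d5:0  d6:0  d7:0 → peak 18
Press load A@5: d1:18  d2:16  d3:12  d4:7  d5:5  d6:0  d7:0 → peak 18
Press load A@6: d1:18  d2:16  d3:12  d4:7  d5:0  d6:5  d7:0 → peak 18
Press load A@7: d1:18  d2:16  d3:12  d4:7  d5:0  d6:0  d7:5 → peak 18
Best is Press load A@3, peak 18.

18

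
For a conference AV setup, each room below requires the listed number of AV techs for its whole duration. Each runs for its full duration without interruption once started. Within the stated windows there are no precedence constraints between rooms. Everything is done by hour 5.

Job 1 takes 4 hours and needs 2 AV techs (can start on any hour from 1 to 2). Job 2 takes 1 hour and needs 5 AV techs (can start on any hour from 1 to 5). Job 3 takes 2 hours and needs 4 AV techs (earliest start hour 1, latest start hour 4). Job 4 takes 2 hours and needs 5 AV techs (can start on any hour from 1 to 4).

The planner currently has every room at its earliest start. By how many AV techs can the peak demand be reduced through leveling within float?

Early-start peak: h1:16  h2:11  h3:2  h4:2  h5:0 ⇒ 16.
Leveled (Job 1@1, Job 2@1, Job 3@2, Job 4@4): h1:7  h2:6  h3:6  h4:7  h5:5 ⇒ 7.
Reduction 16 − 7 = 9.

9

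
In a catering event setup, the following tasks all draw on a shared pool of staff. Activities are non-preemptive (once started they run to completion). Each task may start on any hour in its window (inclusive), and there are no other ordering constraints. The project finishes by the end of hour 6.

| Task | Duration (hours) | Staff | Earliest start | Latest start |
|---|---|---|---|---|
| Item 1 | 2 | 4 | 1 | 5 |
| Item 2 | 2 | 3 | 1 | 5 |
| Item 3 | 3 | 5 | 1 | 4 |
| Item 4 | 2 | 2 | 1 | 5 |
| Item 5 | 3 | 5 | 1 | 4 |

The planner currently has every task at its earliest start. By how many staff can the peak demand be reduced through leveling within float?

10

Early-start peak: h1:19  h2:19  h3:10  h4:0  h5:0  h6:0 ⇒ 19.
Leveled (Item 1@1, Item 2@3, Item 3@1, Item 4@5, Item 5@4): h1:9  h2:9  h3:8  h4:8  h5:7  h6:7 ⇒ 9.
Reduction 19 − 9 = 10.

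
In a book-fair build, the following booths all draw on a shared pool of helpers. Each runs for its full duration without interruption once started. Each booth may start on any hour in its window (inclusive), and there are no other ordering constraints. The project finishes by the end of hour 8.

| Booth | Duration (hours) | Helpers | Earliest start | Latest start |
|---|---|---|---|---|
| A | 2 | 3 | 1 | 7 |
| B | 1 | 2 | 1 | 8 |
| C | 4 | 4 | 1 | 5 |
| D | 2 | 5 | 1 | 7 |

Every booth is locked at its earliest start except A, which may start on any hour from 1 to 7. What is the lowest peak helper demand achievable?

11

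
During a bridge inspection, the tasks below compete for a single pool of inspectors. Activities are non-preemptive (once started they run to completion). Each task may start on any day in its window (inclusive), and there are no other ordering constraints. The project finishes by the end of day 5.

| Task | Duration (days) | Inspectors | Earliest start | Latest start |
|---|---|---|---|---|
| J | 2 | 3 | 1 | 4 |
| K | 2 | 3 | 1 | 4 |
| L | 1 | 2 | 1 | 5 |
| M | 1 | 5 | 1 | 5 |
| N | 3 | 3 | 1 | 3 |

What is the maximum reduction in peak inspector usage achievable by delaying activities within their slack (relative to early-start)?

Early-start peak: d1:16  d2:9  d3:3  d4:0  d5:0 ⇒ 16.
Leveled (J@1, K@3, L@1, M@5, N@2): d1:5  d2:6  d3:6  d4:6  d5:5 ⇒ 6.
Reduction 16 − 6 = 10.

10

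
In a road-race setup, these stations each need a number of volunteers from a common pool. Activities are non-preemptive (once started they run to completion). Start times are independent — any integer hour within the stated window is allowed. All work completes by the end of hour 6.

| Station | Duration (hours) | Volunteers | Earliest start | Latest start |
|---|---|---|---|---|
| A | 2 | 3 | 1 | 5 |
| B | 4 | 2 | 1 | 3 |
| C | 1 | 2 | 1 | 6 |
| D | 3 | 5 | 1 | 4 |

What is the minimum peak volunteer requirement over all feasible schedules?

Early-start (A@1, B@1, C@1, D@1) gives peak 12: h1:12  h2:10  h3:7  h4:2  h5:0  h6:0.
Shift D→3.
Schedule A@1, B@1, C@1, D@3: h1:7  h2:5  h3:7  h4:7  h5:5  h6:0 — peak 7.

7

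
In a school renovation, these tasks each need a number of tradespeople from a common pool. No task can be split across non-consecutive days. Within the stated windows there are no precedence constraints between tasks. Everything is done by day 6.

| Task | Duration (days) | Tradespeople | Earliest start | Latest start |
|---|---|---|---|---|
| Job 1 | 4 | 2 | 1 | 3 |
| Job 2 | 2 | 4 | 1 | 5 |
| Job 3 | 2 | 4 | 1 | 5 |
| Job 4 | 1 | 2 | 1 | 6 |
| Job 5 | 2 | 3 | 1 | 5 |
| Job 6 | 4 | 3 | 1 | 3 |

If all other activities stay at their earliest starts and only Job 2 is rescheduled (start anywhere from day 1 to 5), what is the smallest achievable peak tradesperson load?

14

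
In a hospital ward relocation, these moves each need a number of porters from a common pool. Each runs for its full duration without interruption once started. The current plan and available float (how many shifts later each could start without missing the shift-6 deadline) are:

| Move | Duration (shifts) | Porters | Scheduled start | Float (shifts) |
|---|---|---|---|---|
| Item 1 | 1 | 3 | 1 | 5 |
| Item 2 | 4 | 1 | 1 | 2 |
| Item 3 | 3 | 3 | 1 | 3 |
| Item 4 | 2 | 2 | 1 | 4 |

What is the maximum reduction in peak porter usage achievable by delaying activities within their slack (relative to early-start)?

5

Early-start peak: s1:9  s2:6  s3:4  s4:1  s5:0  s6:0 ⇒ 9.
Leveled (Item 1@1, Item 2@1, Item 3@2, Item 4@5): s1:4  s2:4  s3:4  s4:4  s5:2  s6:2 ⇒ 4.
Reduction 9 − 4 = 5.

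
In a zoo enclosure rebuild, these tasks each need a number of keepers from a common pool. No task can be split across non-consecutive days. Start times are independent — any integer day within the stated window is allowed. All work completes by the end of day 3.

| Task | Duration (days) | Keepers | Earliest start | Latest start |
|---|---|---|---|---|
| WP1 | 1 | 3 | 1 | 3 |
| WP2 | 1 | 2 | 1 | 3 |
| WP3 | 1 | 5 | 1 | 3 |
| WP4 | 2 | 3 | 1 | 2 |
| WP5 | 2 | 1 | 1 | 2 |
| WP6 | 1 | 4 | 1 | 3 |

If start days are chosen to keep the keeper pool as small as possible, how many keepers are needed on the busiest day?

8

Early-start (WP1@1, WP2@1, WP3@1, WP4@1, WP5@1, WP6@1) gives peak 18: d1:18  d2:4  d3:0.
Shift WP3→3, WP5→2, WP6→2.
Schedule WP1@1, WP2@1, WP3@3, WP4@1, WP5@2, WP6@2: d1:8  d2:8  d3:6 — peak 8.
Total keeper-days = 22 over 3 days ⇒ peak ≥ ⌈22/3⌉ = 8, so 8 is optimal.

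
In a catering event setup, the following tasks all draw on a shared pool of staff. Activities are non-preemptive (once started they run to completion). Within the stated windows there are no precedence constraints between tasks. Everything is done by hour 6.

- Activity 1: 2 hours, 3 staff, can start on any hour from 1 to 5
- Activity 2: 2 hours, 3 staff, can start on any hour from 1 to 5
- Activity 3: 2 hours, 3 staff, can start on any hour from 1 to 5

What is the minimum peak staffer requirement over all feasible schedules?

3

Early-start (Activity 1@1, Activity 2@1, Activity 3@1) gives peak 9: h1:9  h2:9  h3:0  h4:0  h5:0  h6:0.
Shift Activity 2→3, Activity 3→5.
Schedule Activity 1@1, Activity 2@3, Activity 3@5: h1:3  h2:3  h3:3  h4:3  h5:3  h6:3 — peak 3.
Total staffer-hours = 18 over 6 hours ⇒ peak ≥ ⌈18/6⌉ = 3, so 3 is optimal.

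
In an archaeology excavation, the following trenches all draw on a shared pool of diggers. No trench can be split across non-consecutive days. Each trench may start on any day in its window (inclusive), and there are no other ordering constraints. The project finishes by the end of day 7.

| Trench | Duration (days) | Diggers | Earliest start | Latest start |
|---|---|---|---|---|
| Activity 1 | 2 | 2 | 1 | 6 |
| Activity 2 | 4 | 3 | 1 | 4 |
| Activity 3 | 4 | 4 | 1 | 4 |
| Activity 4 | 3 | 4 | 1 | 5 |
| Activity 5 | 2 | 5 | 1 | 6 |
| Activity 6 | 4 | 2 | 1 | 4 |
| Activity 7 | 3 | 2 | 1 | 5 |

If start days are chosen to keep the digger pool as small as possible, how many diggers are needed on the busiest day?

11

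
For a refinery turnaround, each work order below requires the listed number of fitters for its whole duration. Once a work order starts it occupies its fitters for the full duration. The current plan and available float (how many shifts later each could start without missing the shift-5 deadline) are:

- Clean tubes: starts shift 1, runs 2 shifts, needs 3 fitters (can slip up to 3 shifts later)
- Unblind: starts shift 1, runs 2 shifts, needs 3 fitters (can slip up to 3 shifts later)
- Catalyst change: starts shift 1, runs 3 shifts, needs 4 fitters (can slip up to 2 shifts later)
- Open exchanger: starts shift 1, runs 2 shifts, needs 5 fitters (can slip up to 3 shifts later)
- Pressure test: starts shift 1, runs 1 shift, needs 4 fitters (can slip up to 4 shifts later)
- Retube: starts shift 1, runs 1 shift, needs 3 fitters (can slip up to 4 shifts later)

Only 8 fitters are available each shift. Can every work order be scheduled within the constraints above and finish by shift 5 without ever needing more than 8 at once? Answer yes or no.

Total fitter-shifts = 41; over 5 shifts the average is 41/5 > 8, so some shift must exceed 8.

no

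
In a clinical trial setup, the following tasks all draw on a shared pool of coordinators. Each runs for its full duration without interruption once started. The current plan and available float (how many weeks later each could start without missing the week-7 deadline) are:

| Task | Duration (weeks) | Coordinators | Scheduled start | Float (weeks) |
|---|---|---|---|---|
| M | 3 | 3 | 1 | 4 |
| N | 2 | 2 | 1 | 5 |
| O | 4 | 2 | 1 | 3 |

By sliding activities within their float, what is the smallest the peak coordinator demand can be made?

Early-start (M@1, N@1, O@1) gives peak 7: w1:7  w2:7  w3:5  w4:2  w5:0  w6:0  w7:0.
Shift N→4, O→4.
Schedule M@1, N@4, O@4: w1:3  w2:3  w3:3  w4:4  w5:4  w6:2  w7:2 — peak 4.

4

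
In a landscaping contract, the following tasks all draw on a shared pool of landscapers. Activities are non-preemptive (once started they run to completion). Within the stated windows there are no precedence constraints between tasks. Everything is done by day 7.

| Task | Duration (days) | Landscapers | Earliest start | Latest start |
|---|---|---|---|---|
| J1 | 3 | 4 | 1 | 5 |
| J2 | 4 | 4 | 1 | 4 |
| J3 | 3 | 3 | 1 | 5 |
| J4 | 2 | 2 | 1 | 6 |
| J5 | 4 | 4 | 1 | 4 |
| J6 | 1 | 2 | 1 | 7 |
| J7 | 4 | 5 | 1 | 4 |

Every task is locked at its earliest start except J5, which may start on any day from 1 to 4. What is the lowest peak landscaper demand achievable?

J5@1: d1:24  d2:22  d3:20  d4:13  d5:0  d6:0  d7:0 → peak 24
J5@2: d1:20  d2:22  d3:20  d4:13  d5:4  d6:0  d7:0 → peak 22
J5@3: d1:20  d2:18  d3:20  d4:13  d5:4  d6:4  d7:0 → peak 20
J5@4: d1:20  d2:18  d3:16  d4:13  d5:4  d6:4  d7:4 → peak 20
Best is J5@3, peak 20.

20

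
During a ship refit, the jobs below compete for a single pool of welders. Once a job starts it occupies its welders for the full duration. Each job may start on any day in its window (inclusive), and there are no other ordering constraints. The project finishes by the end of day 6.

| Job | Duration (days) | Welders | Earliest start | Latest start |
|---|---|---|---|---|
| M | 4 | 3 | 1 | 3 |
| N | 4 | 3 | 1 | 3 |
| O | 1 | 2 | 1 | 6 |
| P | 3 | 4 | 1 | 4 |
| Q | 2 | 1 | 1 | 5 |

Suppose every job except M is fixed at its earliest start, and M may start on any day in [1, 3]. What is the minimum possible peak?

M@1: d1:13  d2:11  d3:10  d4:6  d5:0  d6:0 → peak 13
M@2: d1:10  d2:11  d3:10  d4:6  d5:3  d6:0 → peak 11
M@3: d1:10  d2:8  d3:10  d4:6  d5:3  d6:3 → peak 10
Best is M@3, peak 10.

10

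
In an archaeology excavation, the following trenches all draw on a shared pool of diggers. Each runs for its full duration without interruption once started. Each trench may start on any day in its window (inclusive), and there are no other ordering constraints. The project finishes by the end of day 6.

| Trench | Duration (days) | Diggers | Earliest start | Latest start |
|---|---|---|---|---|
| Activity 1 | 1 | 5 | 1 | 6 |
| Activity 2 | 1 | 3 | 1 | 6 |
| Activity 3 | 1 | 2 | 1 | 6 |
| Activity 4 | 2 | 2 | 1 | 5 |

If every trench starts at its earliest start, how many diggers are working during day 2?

At early start, day 2 has: Activity 4.
Demand: 2 = 2.

2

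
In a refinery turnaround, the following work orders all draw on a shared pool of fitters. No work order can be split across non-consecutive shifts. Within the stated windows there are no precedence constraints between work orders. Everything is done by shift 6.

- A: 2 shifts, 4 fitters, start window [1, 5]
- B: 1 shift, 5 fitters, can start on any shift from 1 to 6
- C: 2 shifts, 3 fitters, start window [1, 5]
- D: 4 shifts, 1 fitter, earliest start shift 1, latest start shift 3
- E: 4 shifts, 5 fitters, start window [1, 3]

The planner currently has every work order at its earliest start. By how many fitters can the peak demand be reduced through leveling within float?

9

Early-start peak: s1:18  s2:13  s3:6  s4:6  s5:0  s6:0 ⇒ 18.
Leveled (A@1, B@1, C@2, D@2, E@3): s1:9  s2:8  s3:9  s4:6  s5:6  s6:5 ⇒ 9.
Reduction 18 − 9 = 9.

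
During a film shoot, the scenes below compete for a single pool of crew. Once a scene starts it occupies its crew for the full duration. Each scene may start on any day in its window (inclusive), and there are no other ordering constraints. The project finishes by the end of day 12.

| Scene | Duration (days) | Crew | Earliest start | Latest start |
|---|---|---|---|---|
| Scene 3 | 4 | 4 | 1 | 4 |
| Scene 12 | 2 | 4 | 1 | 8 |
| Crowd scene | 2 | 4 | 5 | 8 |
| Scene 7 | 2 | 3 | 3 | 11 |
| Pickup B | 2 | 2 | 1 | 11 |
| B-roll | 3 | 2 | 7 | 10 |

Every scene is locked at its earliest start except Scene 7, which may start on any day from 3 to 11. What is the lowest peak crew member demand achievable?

10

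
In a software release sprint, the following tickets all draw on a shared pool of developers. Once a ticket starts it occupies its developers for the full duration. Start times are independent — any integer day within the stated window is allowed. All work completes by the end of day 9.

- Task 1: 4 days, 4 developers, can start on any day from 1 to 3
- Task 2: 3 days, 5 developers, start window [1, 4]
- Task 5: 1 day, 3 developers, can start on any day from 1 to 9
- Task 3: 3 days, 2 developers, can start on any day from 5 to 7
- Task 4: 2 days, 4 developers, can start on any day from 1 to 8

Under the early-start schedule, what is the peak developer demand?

Early-start schedule: Task 1@1, Task 2@1, Task 5@1, Task 3@5, Task 4@1.
Load per day: day 1: 16, day 2: 13, day 3: 9, day 4: 4, day 5: 2, day 6: 2, day 7: 2, day 8: 0, day 9: 0.
Peak is 16.

16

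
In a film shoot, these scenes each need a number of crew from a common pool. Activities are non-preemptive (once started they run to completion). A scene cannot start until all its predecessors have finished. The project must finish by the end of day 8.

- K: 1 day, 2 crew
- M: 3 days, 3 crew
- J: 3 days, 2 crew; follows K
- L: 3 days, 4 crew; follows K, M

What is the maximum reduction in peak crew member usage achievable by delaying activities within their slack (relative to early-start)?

Early-start peak: d1:5  d2:5  d3:5  d4:6  d5:4  d6:4  d7:0  d8:0 ⇒ 6.
Leveled (K@1, M@1, J@2, L@5): d1:5  d2:5  d3:5  d4:2  d5:4  d6:4  d7:4  d8:0 ⇒ 5.
Reduction 6 − 5 = 1.

1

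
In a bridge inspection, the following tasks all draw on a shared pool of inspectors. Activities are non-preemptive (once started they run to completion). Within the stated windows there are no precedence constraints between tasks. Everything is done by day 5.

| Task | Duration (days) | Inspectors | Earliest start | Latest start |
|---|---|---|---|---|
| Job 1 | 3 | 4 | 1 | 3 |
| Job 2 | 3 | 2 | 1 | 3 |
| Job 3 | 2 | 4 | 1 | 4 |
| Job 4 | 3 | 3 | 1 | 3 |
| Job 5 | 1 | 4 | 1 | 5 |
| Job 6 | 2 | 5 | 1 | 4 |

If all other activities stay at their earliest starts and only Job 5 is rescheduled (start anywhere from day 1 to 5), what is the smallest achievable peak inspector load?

18

Job 5@1: d1:22  d2:18  d3:9  d4:0  d5:0 → peak 22
Job 5@2: d1:18  d2:22  d3:9  d4:0  d5:0 → peak 22
Job 5@3: d1:18  d2:18  d3:13  d4:0  d5:0 → peak 18
Job 5@4: d1:18  d2:18  d3:9  d4:4  d5:0 → peak 18
Job 5@5: d1:18  d2:18  d3:9  d4:0  d5:4 → peak 18
Best is Job 5@3, peak 18.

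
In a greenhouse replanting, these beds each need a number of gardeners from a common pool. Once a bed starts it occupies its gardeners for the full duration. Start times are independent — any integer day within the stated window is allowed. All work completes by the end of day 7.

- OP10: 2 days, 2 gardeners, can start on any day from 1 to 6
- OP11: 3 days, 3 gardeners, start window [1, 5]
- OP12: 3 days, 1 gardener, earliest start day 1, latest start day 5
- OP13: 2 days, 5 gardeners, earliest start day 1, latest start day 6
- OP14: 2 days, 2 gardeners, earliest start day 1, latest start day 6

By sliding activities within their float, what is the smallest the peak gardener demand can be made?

Early-start (OP10@1, OP11@1, OP12@1, OP13@1, OP14@1) gives peak 13: d1:13  d2:13  d3:4  d4:0  d5:0  d6:0  d7:0.
Shift OP12→3, OP13→6, OP14→4.
Schedule OP10@1, OP11@1, OP12@3, OP13@6, OP14@4: d1:5  d2:5  d3:4  d4:3  d5:3  d6:5  d7:5 — peak 5.
Total gardener-days = 30 over 7 days ⇒ peak ≥ ⌈30/7⌉ = 5, so 5 is optimal.

5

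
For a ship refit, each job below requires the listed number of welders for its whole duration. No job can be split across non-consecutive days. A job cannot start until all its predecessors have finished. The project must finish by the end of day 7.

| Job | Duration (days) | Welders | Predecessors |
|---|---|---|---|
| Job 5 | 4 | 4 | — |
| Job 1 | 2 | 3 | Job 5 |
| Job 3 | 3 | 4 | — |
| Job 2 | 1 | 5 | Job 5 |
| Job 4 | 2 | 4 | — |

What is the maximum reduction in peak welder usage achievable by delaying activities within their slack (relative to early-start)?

Early-start peak: d1:12  d2:12  d3:8  d4:4  d5:8  d6:3  d7:0 ⇒ 12.
Leveled (Job 5@1, Job 1@5, Job 3@1, Job 2@5, Job 4@6): d1:8  d2:8  d3:8  d4:4  d5:8  d6:7  d7:4 ⇒ 8.
Reduction 12 − 8 = 4.

4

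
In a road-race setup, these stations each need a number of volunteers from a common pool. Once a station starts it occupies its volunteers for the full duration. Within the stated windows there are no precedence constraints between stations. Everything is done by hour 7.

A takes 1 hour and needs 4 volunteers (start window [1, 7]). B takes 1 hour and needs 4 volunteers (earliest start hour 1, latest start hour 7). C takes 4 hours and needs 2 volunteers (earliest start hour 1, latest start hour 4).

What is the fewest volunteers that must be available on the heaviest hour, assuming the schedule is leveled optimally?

4

Early-start (A@1, B@1, C@1) gives peak 10: h1:10  h2:2  h3:2  h4:2  h5:0  h6:0  h7:0.
Shift B→2, C→3.
Schedule A@1, B@2, C@3: h1:4  h2:4  h3:2  h4:2  h5:2  h6:2  h7:0 — peak 4.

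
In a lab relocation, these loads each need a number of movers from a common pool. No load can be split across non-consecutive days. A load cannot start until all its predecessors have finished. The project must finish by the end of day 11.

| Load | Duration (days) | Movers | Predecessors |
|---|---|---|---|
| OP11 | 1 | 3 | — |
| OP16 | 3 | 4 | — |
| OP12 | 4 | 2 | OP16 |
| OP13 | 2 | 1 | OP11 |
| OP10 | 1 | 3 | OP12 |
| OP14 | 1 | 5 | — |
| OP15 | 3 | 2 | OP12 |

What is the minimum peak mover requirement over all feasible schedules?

5

Early-start (OP11@1, OP16@1, OP12@4, OP13@2, OP10@8, OP14@1, OP15@8) gives peak 12: d1:12  d2:5  d3:5  d4:2  d5:2  d6:2  d7:2  d8:5  d9:2  d10:2  d11:0.
Shift OP11→4, OP13→5, OP14→11.
Schedule OP11@4, OP16@1, OP12@4, OP13@5, OP10@8, OP14@11, OP15@8: d1:4  d2:4  d3:4  d4:5  d5:3  d6:3  d7:2  d8:5  d9:2  d10:2  d11:5 — peak 5.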